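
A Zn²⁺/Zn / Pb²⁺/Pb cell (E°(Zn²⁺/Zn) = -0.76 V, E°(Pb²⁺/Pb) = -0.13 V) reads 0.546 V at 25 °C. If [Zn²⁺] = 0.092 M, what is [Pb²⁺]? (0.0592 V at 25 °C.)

1.3 × 10^-4 M

From the Nernst equation, log Q = n(E° − E)/0.0592 = 2(0.63 − 0.546)/0.0592 = 2.838, so Q = 688.
With Q = [Zn²⁺]/[Pb²⁺] and the known concentrations, [Pb²⁺] in the denominator gives [Pb²⁺] = 1.3 × 10^-4 M.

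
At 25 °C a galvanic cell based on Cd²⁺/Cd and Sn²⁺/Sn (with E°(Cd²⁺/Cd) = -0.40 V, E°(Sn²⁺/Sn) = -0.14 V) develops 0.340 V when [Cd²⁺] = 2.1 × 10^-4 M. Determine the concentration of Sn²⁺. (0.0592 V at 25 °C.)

0.11 M

From the Nernst equation, log Q = n(E° − E)/0.0592 = 2(0.26 − 0.340)/0.0592 = -2.703, so Q = 0.00198.
With Q = [Cd²⁺]/[Sn²⁺] and the known concentrations, [Sn²⁺] in the denominator gives [Sn²⁺] = 0.11 M.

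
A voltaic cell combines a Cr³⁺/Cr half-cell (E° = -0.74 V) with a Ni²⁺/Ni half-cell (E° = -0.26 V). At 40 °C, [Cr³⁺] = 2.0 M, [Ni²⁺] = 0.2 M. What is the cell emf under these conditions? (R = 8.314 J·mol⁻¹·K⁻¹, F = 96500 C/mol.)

The Ni²⁺/Ni couple has the higher reduction potential and acts as the cathode, so E°_cell = -0.26 − (-0.74) = 0.48 V.
Balancing electrons gives n = 6; the reaction quotient is Q = [Cr³⁺]^2/[Ni²⁺]^3 = 500.
E = E° − (RT/nF) ln Q = 0.48 − (8.314×313)/(6×96500) × (6.215) = 0.480 − 0.028 = 0.452 V.

0.452 V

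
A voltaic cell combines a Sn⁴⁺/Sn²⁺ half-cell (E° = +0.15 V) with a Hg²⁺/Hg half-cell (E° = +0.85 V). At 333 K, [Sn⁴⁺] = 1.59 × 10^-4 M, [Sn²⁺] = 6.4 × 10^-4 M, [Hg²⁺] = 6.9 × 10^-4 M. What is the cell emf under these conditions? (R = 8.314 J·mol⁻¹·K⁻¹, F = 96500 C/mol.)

0.616 V

The Hg²⁺/Hg couple has the higher reduction potential and acts as the cathode, so E°_cell = +0.85 − (+0.15) = 0.70 V.
Balancing electrons gives n = 2; the reaction quotient is Q = [Sn⁴⁺]/([Sn²⁺]·[Hg²⁺]) = 360.
E = E° − (RT/nF) ln Q = 0.70 − (8.314×333)/(2×96500) × (5.886) = 0.700 − 0.084 = 0.616 V.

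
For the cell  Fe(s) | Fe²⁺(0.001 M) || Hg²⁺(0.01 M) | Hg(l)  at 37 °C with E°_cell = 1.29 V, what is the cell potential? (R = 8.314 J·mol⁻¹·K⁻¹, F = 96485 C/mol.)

Balancing electrons gives n = 2; the reaction quotient is Q = [Fe²⁺]/[Hg²⁺] = 0.100.
E = E° − (RT/nF) ln Q = 1.29 − (8.314×310)/(2×96485) × (-2.303) = 1.290 + 0.031 = 1.321 V.

1.32 V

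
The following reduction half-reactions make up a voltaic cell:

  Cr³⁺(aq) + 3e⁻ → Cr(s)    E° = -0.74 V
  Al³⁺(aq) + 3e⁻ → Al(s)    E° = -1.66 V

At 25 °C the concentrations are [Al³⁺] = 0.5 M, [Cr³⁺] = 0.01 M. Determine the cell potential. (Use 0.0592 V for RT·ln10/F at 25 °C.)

The Cr³⁺/Cr couple has the higher reduction potential and acts as the cathode, so E°_cell = -0.74 − (-1.66) = 0.92 V.
Balancing electrons gives n = 3; the reaction quotient is Q = [Al³⁺]/[Cr³⁺] = 50.0.
At 25 °C, E = E° − (0.0592/n) log Q = 0.92 − (0.0592/3)(1.699) = 0.920 − 0.034 = 0.886 V.

0.886 V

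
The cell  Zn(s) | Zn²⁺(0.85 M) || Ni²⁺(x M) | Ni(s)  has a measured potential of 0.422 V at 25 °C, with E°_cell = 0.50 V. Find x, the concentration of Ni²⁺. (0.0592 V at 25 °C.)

From the Nernst equation, log Q = n(E° − E)/0.0592 = 2(0.50 − 0.422)/0.0592 = 2.635, so Q = 432.
With Q = [Zn²⁺]/[Ni²⁺] and the known concentrations, [Ni²⁺] in the denominator gives [Ni²⁺] = 0.002 M.

0.002 M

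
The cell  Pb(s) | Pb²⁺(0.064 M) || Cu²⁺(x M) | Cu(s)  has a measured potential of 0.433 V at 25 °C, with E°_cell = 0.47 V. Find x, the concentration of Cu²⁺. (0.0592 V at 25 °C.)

0.0036 M

From the Nernst equation, log Q = n(E° − E)/0.0592 = 2(0.47 − 0.433)/0.0592 = 1.250, so Q = 17.8.
With Q = [Pb²⁺]/[Cu²⁺] and the known concentrations, [Cu²⁺] in the denominator gives [Cu²⁺] = 0.0036 M.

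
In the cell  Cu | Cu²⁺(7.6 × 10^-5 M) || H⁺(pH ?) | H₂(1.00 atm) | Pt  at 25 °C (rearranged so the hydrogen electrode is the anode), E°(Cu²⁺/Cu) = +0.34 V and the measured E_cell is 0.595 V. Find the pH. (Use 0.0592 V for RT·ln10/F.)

E°_cell = 0.34 V and n = 2.
log Q = n(E° − E)/0.0592 = 2×(0.34 − 0.595)/0.0592 = -8.615.
With Q = [H⁺]^2 / ([Cu²⁺]·P(H₂)), solving for [H⁺] gives log[H⁺] = -6.367, so pH = 6.37.

pH = 6.37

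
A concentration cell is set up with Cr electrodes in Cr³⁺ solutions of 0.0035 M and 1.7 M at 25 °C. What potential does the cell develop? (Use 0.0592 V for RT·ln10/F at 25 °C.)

Both half-cells are Cr³⁺/Cr, so E°_cell = 0. The concentrated side is the cathode; the cell reaction moves Cr³⁺ from high to low concentration with n = 3.
Q = [Cr³⁺]_dilute/[Cr³⁺]_conc = 0.0035/1.7 = 0.00206.
E = 0 − (0.0592/3) log Q = −(0.0592/3)(-2.686) = 0.0530 V.

0.053 V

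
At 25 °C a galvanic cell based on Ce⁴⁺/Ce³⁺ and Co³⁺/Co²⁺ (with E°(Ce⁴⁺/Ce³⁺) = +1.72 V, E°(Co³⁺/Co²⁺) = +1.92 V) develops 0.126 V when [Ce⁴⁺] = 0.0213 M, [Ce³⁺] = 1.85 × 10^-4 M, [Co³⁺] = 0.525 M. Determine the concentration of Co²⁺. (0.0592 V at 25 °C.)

From the Nernst equation, log Q = n(E° − E)/0.0592 = 1(0.20 − 0.126)/0.0592 = 1.250, so Q = 17.8.
With Q = [Ce⁴⁺]·[Co²⁺]/([Ce³⁺]·[Co³⁺]) and the known concentrations, [Co²⁺] in the numerator gives [Co²⁺] = 0.081 M.

0.081 M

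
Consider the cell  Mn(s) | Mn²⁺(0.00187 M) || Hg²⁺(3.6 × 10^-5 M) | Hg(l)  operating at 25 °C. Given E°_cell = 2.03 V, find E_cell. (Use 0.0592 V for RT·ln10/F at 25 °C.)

Balancing electrons gives n = 2; the reaction quotient is Q = [Mn²⁺]/[Hg²⁺] = 51.9.
At 25 °C, E = E° − (0.0592/n) log Q = 2.03 − (0.0592/2)(1.716) = 2.030 − 0.051 = 1.979 V.

1.98 V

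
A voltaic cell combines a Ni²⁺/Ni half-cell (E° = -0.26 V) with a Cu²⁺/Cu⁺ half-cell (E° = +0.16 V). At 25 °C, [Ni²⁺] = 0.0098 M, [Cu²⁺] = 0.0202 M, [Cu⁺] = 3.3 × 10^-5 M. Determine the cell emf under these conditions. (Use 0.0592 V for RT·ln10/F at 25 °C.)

0.644 V

The Cu²⁺/Cu⁺ couple has the higher reduction potential and acts as the cathode, so E°_cell = +0.16 − (-0.26) = 0.42 V.
Balancing electrons gives n = 2; the reaction quotient is Q = [Ni²⁺]·[Cu⁺]^2/[Cu²⁺]^2 = 2.62 × 10^-8.
At 25 °C, E = E° − (0.0592/n) log Q = 0.42 − (0.0592/2)(-7.582) = 0.420 + 0.224 = 0.644 V.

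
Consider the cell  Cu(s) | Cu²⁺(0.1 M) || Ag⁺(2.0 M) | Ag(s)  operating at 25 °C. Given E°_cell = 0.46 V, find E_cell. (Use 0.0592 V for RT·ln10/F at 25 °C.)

0.507 V

Balancing electrons gives n = 2; the reaction quotient is Q = [Cu²⁺]/[Ag⁺]^2 = 0.0250.
At 25 °C, E = E° − (0.0592/n) log Q = 0.46 − (0.0592/2)(-1.602) = 0.460 + 0.047 = 0.507 V.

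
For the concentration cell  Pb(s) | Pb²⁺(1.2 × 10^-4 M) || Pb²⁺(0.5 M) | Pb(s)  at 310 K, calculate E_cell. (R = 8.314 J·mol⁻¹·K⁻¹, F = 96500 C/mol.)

Both half-cells are Pb²⁺/Pb, so E°_cell = 0. The concentrated side is the cathode; the cell reaction moves Pb²⁺ from high to low concentration with n = 2.
Q = [Pb²⁺]_dilute/[Pb²⁺]_conc = 1.2 × 10^-4/0.5 = 2.4 × 10^-4.
E = 0 − (RT/nF) ln Q = −((8.314×310)/(2×96500))(-8.335) = 0.1113 V.

0.11 V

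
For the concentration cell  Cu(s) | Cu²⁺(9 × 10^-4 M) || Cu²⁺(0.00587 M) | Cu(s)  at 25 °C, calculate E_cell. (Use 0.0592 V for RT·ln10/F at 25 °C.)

0.024 V

Both half-cells are Cu²⁺/Cu, so E°_cell = 0. The concentrated side is the cathode; the cell reaction moves Cu²⁺ from high to low concentration with n = 2.
Q = [Cu²⁺]_dilute/[Cu²⁺]_conc = 9 × 10^-4/0.00587 = 0.153.
E = 0 − (0.0592/2) log Q = −(0.0592/2)(-0.814) = 0.0241 V.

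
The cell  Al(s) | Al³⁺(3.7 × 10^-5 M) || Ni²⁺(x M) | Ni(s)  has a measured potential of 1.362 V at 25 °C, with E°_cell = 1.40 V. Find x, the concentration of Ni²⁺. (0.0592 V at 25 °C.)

5.8 × 10^-5 M

From the Nernst equation, log Q = n(E° − E)/0.0592 = 6(1.40 − 1.362)/0.0592 = 3.851, so Q = 7100.
With Q = [Al³⁺]^2/[Ni²⁺]^3 and the known concentrations, [Ni²⁺]^3 in the denominator gives [Ni²⁺] = 5.8 × 10^-5 M.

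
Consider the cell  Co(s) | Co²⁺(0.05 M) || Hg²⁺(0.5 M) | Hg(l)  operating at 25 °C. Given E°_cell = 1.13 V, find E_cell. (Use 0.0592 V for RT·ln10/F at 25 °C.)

1.16 V

Balancing electrons gives n = 2; the reaction quotient is Q = [Co²⁺]/[Hg²⁺] = 0.100.
At 25 °C, E = E° − (0.0592/n) log Q = 1.13 − (0.0592/2)(-1.000) = 1.130 + 0.030 = 1.160 V.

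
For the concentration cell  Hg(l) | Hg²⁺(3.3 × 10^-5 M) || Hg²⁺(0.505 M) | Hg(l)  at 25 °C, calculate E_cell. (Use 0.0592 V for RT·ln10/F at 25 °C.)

Both half-cells are Hg²⁺/Hg, so E°_cell = 0. The concentrated side is the cathode; the cell reaction moves Hg²⁺ from high to low concentration with n = 2.
Q = [Hg²⁺]_dilute/[Hg²⁺]_conc = 3.3 × 10^-5/0.505 = 6.53 × 10^-5.
E = 0 − (0.0592/2) log Q = −(0.0592/2)(-4.185) = 0.1239 V.

0.12 V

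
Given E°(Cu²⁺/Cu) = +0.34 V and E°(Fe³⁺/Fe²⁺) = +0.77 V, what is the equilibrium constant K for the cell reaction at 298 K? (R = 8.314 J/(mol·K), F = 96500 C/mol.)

3.5 × 10^14

E°_cell = +0.77 − (+0.34) = 0.43 V, with n = 2 electrons transferred.
At equilibrium E = 0, so the Nernst equation gives ln K = nFE°/RT = (2)(96500)(0.43)/((8.314)(298)) = 33.50.
K = e^33.50 = 3.5 × 10^14.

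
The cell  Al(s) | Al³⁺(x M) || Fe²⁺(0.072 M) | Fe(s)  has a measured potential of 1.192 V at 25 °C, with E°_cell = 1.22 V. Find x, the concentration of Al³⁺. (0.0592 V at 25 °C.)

0.51 M

From the Nernst equation, log Q = n(E° − E)/0.0592 = 6(1.22 − 1.192)/0.0592 = 2.838, so Q = 688.
With Q = [Al³⁺]^2/[Fe²⁺]^3 and the known concentrations, [Al³⁺]^2 in the numerator gives [Al³⁺] = 0.51 M.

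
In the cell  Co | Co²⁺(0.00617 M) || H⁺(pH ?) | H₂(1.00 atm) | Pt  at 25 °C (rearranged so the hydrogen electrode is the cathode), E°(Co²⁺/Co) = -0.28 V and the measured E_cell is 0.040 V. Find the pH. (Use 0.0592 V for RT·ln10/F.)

E°_cell = 0.28 V and n = 2.
log Q = n(E° − E)/0.0592 = 2×(0.28 − 0.040)/0.0592 = 8.108.
With Q = [Co²⁺]·P(H₂) / [H⁺]^2, solving for [H⁺] gives log[H⁺] = -5.159, so pH = 5.16.

pH = 5.16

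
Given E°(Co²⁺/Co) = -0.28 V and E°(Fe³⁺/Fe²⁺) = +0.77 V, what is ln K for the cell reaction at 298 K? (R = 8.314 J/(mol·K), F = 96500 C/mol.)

ln K = 81.8

E°_cell = +0.77 − (-0.28) = 1.05 V, with n = 2 electrons transferred.
At equilibrium E = 0, so the Nernst equation gives ln K = nFE°/RT = (2)(96500)(1.05)/((8.314)(298)) = 81.79.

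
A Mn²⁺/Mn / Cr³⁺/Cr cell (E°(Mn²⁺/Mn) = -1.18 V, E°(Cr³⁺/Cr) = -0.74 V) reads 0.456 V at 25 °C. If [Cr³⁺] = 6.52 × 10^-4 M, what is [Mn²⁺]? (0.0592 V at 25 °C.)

From the Nernst equation, log Q = n(E° − E)/0.0592 = 6(0.44 − 0.456)/0.0592 = -1.622, so Q = 0.0239.
With Q = [Mn²⁺]^3/[Cr³⁺]^2 and the known concentrations, [Mn²⁺]^3 in the numerator gives [Mn²⁺] = 0.0022 M.

0.0022 M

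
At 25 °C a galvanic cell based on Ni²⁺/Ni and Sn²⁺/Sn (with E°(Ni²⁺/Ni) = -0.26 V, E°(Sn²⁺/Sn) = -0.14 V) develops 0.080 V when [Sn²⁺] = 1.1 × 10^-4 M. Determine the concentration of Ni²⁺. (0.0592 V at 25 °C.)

0.0025 M

From the Nernst equation, log Q = n(E° − E)/0.0592 = 2(0.12 − 0.080)/0.0592 = 1.351, so Q = 22.5.
With Q = [Ni²⁺]/[Sn²⁺] and the known concentrations, [Ni²⁺] in the numerator gives [Ni²⁺] = 0.0025 M.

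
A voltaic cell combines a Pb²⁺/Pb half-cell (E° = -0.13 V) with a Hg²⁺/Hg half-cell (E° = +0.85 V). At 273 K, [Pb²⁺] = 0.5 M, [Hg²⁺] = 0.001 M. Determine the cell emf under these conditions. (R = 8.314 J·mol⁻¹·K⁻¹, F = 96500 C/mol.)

0.907 V

The Hg²⁺/Hg couple has the higher reduction potential and acts as the cathode, so E°_cell = +0.85 − (-0.13) = 0.98 V.
Balancing electrons gives n = 2; the reaction quotient is Q = [Pb²⁺]/[Hg²⁺] = 500.
E = E° − (RT/nF) ln Q = 0.98 − (8.314×273)/(2×96500) × (6.215) = 0.980 − 0.073 = 0.907 V.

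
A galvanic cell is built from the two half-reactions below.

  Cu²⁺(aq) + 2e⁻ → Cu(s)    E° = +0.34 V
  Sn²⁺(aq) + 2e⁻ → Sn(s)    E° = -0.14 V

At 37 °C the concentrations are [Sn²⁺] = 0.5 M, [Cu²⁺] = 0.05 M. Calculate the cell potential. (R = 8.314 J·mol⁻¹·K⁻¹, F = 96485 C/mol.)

0.449 V

The Cu²⁺/Cu couple has the higher reduction potential and acts as the cathode, so E°_cell = +0.34 − (-0.14) = 0.48 V.
Balancing electrons gives n = 2; the reaction quotient is Q = [Sn²⁺]/[Cu²⁺] = 10.0.
E = E° − (RT/nF) ln Q = 0.48 − (8.314×310)/(2×96485) × (2.303) = 0.480 − 0.031 = 0.449 V.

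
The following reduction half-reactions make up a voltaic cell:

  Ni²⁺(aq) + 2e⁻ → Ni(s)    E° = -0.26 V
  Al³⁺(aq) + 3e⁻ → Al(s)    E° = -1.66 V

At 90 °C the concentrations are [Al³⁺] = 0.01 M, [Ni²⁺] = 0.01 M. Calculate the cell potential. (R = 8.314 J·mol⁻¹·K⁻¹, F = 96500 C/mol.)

1.38 V

The Ni²⁺/Ni couple has the higher reduction potential and acts as the cathode, so E°_cell = -0.26 − (-1.66) = 1.40 V.
Balancing electrons gives n = 6; the reaction quotient is Q = [Al³⁺]^2/[Ni²⁺]^3 = 100.
E = E° − (RT/nF) ln Q = 1.40 − (8.314×363)/(6×96500) × (4.605) = 1.400 − 0.024 = 1.376 V.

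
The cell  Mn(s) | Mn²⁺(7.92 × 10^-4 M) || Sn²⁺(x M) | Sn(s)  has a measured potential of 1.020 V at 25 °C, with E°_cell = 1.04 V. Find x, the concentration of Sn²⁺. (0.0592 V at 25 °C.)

From the Nernst equation, log Q = n(E° − E)/0.0592 = 2(1.04 − 1.020)/0.0592 = 0.676, so Q = 4.74.
With Q = [Mn²⁺]/[Sn²⁺] and the known concentrations, [Sn²⁺] in the denominator gives [Sn²⁺] = 1.7 × 10^-4 M.

1.7 × 10^-4 M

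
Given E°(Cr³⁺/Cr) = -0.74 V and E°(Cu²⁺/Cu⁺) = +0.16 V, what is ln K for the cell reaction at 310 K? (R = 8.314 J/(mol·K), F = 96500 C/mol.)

E°_cell = +0.16 − (-0.74) = 0.90 V, with n = 3 electrons transferred.
At equilibrium E = 0, so the Nernst equation gives ln K = nFE°/RT = (3)(96500)(0.90)/((8.314)(310)) = 101.09.

ln K = 101.1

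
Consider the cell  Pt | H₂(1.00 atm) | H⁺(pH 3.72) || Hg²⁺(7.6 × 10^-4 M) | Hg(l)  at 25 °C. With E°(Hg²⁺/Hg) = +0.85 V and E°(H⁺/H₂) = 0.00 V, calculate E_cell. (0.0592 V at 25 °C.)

0.98 V

The Hg²⁺/Hg couple is the cathode, so E°_cell = 0.85 V; n = 2.
[H⁺] = 10^(−3.72) = 1.9 × 10^-4 M, and Q = [H⁺]^2 / ([Hg²⁺]·P(H₂)) = 4.78 × 10^-5.
E = E° − (0.0592/2) log Q = 0.85 − (0.0592/2)(-4.321) = 0.978 V.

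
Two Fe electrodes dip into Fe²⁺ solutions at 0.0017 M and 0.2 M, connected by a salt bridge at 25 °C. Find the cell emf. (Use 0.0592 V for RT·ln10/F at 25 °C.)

Both half-cells are Fe²⁺/Fe, so E°_cell = 0. The concentrated side is the cathode; the cell reaction moves Fe²⁺ from high to low concentration with n = 2.
Q = [Fe²⁺]_dilute/[Fe²⁺]_conc = 0.0017/0.2 = 0.00850.
E = 0 − (0.0592/2) log Q = −(0.0592/2)(-2.071) = 0.0613 V.

0.061 V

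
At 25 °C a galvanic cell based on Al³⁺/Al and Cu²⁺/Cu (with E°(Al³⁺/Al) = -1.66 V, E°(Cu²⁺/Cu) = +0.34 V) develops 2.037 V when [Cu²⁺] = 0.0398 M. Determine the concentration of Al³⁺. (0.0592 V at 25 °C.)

From the Nernst equation, log Q = n(E° − E)/0.0592 = 6(2.00 − 2.037)/0.0592 = -3.750, so Q = 1.78 × 10^-4.
With Q = [Al³⁺]^2/[Cu²⁺]^3 and the known concentrations, [Al³⁺]^2 in the numerator gives [Al³⁺] = 1.1 × 10^-4 M.

1.1 × 10^-4 M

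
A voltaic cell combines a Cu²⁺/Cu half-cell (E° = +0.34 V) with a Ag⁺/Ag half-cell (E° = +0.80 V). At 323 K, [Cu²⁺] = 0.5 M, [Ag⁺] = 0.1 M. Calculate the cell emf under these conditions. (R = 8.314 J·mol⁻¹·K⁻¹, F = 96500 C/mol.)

The Ag⁺/Ag couple has the higher reduction potential and acts as the cathode, so E°_cell = +0.80 − (+0.34) = 0.46 V.
Balancing electrons gives n = 2; the reaction quotient is Q = [Cu²⁺]/[Ag⁺]^2 = 50.0.
E = E° − (RT/nF) ln Q = 0.46 − (8.314×323)/(2×96500) × (3.912) = 0.460 − 0.054 = 0.406 V.

0.406 V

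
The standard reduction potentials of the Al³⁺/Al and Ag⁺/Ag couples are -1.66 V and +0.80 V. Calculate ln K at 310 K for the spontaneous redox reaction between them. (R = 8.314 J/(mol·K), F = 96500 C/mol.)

E°_cell = +0.80 − (-1.66) = 2.46 V, with n = 3 electrons transferred.
At equilibrium E = 0, so the Nernst equation gives ln K = nFE°/RT = (3)(96500)(2.46)/((8.314)(310)) = 276.32.

ln K = 276.3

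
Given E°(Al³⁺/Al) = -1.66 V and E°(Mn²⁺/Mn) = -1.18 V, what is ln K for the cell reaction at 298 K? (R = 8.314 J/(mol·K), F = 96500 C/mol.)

E°_cell = -1.18 − (-1.66) = 0.48 V, with n = 6 electrons transferred.
At equilibrium E = 0, so the Nernst equation gives ln K = nFE°/RT = (6)(96500)(0.48)/((8.314)(298)) = 112.17.

ln K = 112.2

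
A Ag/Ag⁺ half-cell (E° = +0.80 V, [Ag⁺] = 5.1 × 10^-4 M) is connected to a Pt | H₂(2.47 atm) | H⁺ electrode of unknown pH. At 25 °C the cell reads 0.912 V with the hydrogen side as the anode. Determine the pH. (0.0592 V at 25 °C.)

pH = 4.99

E°_cell = 0.80 V and n = 2.
log Q = n(E° − E)/0.0592 = 2×(0.80 − 0.912)/0.0592 = -3.784.
With Q = [H⁺]^2 / ([Ag⁺]^2·P(H₂)), solving for [H⁺] gives log[H⁺] = -4.988, so pH = 4.99.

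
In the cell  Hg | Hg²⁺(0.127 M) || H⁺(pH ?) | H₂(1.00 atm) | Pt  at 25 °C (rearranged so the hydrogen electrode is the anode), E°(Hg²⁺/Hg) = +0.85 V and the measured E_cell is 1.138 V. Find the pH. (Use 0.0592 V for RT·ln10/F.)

pH = 5.31

E°_cell = 0.85 V and n = 2.
log Q = n(E° − E)/0.0592 = 2×(0.85 − 1.138)/0.0592 = -9.730.
With Q = [H⁺]^2 / ([Hg²⁺]·P(H₂)), solving for [H⁺] gives log[H⁺] = -5.313, so pH = 5.31.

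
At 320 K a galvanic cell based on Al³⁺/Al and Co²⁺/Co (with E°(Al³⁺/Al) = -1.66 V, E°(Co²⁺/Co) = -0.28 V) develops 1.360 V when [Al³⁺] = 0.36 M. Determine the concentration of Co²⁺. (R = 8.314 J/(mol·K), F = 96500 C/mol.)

From the Nernst equation, ln Q = nF(E° − E)/RT = 6×96500×(1.38 − 1.360)/(8.314×320) = 4.353, so Q = 77.7.
With Q = [Al³⁺]^2/[Co²⁺]^3 and the known concentrations, [Co²⁺]^3 in the denominator gives [Co²⁺] = 0.12 M.

0.12 M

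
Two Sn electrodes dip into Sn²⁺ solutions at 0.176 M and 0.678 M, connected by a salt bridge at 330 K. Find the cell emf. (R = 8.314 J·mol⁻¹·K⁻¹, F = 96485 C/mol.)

0.019 V

Both half-cells are Sn²⁺/Sn, so E°_cell = 0. The concentrated side is the cathode; the cell reaction moves Sn²⁺ from high to low concentration with n = 2.
Q = [Sn²⁺]_dilute/[Sn²⁺]_conc = 0.176/0.678 = 0.260.
E = 0 − (RT/nF) ln Q = −((8.314×330)/(2×96485))(-1.349) = 0.0192 V.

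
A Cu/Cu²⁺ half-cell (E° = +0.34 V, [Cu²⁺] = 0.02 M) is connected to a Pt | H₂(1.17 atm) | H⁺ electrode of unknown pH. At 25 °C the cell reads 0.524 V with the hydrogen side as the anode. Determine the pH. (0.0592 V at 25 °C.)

E°_cell = 0.34 V and n = 2.
log Q = n(E° − E)/0.0592 = 2×(0.34 − 0.524)/0.0592 = -6.216.
With Q = [H⁺]^2 / ([Cu²⁺]·P(H₂)), solving for [H⁺] gives log[H⁺] = -3.924, so pH = 3.92.

pH = 3.92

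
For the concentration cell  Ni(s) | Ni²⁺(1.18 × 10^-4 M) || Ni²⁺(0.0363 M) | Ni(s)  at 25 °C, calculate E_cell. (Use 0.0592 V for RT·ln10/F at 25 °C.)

0.074 V

Both half-cells are Ni²⁺/Ni, so E°_cell = 0. The concentrated side is the cathode; the cell reaction moves Ni²⁺ from high to low concentration with n = 2.
Q = [Ni²⁺]_dilute/[Ni²⁺]_conc = 1.18 × 10^-4/0.0363 = 0.00325.
E = 0 − (0.0592/2) log Q = −(0.0592/2)(-2.488) = 0.0736 V.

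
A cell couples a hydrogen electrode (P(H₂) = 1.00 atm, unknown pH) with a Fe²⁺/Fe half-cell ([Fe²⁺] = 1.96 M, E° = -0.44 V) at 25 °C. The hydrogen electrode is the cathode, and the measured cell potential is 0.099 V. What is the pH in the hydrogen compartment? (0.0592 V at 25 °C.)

pH = 5.61

E°_cell = 0.44 V and n = 2.
log Q = n(E° − E)/0.0592 = 2×(0.44 − 0.099)/0.0592 = 11.520.
With Q = [Fe²⁺]·P(H₂) / [H⁺]^2, solving for [H⁺] gives log[H⁺] = -5.614, so pH = 5.61.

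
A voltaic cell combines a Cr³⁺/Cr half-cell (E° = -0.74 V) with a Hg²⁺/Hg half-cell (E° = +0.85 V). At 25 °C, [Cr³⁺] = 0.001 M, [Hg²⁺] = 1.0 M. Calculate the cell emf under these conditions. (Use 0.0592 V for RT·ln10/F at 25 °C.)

1.65 V

The Hg²⁺/Hg couple has the higher reduction potential and acts as the cathode, so E°_cell = +0.85 − (-0.74) = 1.59 V.
Balancing electrons gives n = 6; the reaction quotient is Q = [Cr³⁺]^2/[Hg²⁺]^3 = 1 × 10^-6.
At 25 °C, E = E° − (0.0592/n) log Q = 1.59 − (0.0592/6)(-6.000) = 1.590 + 0.059 = 1.649 V.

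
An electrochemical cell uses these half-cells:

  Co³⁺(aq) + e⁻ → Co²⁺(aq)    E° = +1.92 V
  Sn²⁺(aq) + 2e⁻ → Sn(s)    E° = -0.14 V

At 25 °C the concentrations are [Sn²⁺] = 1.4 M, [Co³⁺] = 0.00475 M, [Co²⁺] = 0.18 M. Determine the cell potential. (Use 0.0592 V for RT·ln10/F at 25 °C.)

The Co³⁺/Co²⁺ couple has the higher reduction potential and acts as the cathode, so E°_cell = +1.92 − (-0.14) = 2.06 V.
Balancing electrons gives n = 2; the reaction quotient is Q = [Sn²⁺]·[Co²⁺]^2/[Co³⁺]^2 = 2010.
At 25 °C, E = E° − (0.0592/n) log Q = 2.06 − (0.0592/2)(3.303) = 2.060 − 0.098 = 1.962 V.

1.96 V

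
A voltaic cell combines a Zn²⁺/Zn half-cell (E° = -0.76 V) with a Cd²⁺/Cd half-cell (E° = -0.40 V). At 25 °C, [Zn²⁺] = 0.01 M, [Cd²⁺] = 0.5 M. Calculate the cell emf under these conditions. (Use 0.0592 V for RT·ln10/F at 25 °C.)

0.410 V

The Cd²⁺/Cd couple has the higher reduction potential and acts as the cathode, so E°_cell = -0.40 − (-0.76) = 0.36 V.
Balancing electrons gives n = 2; the reaction quotient is Q = [Zn²⁺]/[Cd²⁺] = 0.0200.
At 25 °C, E = E° − (0.0592/n) log Q = 0.36 − (0.0592/2)(-1.699) = 0.360 + 0.050 = 0.410 V.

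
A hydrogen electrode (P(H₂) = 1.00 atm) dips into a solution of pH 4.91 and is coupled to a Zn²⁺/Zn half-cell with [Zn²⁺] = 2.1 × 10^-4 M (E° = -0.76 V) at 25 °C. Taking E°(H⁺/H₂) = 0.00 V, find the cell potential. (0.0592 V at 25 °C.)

The hydrogen couple is the cathode, so E°_cell = 0.76 V; n = 2.
[H⁺] = 10^(−4.91) = 1.2 × 10^-5 M, and Q = [Zn²⁺]·P(H₂) / [H⁺]^2 = 1.39 × 10^6.
E = E° − (0.0592/2) log Q = 0.76 − (0.0592/2)(6.142) = 0.578 V.

0.58 V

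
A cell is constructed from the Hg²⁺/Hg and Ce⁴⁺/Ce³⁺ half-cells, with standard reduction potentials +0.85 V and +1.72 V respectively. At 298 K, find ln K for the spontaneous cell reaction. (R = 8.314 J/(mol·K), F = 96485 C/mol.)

E°_cell = +1.72 − (+0.85) = 0.87 V, with n = 2 electrons transferred.
At equilibrium E = 0, so the Nernst equation gives ln K = nFE°/RT = (2)(96485)(0.87)/((8.314)(298)) = 67.76.

ln K = 67.8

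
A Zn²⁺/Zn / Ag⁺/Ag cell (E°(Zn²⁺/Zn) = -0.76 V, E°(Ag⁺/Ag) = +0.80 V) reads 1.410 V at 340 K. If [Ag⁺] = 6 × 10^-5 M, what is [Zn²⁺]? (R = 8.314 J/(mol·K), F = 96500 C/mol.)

From the Nernst equation, ln Q = nF(E° − E)/RT = 2×96500×(1.56 − 1.410)/(8.314×340) = 10.241, so Q = 2.8 × 10^4.
With Q = [Zn²⁺]/[Ag⁺]^2 and the known concentrations, [Zn²⁺] in the numerator gives [Zn²⁺] = 1 × 10^-4 M.

1 × 10^-4 M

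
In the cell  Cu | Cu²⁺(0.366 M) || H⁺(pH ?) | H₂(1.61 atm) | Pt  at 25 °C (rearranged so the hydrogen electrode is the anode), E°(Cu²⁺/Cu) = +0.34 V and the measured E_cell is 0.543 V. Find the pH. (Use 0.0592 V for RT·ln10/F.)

E°_cell = 0.34 V and n = 2.
log Q = n(E° − E)/0.0592 = 2×(0.34 − 0.543)/0.0592 = -6.858.
With Q = [H⁺]^2 / ([Cu²⁺]·P(H₂)), solving for [H⁺] gives log[H⁺] = -3.544, so pH = 3.54.

pH = 3.54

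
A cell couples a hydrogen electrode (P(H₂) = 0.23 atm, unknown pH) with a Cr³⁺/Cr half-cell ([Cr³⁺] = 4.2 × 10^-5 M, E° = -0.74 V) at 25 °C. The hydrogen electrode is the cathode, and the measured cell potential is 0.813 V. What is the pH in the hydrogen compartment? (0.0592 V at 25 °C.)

pH = 0.54

E°_cell = 0.74 V and n = 6.
log Q = n(E° − E)/0.0592 = 6×(0.74 − 0.813)/0.0592 = -7.399.
With Q = [Cr³⁺]^2·P(H₂)^3 / [H⁺]^6, solving for [H⁺] gives log[H⁺] = -0.545, so pH = 0.54.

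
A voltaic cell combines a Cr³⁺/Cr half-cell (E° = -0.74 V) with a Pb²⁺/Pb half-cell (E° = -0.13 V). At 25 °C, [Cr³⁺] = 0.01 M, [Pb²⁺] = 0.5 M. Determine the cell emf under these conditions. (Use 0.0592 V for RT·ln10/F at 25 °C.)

The Pb²⁺/Pb couple has the higher reduction potential and acts as the cathode, so E°_cell = -0.13 − (-0.74) = 0.61 V.
Balancing electrons gives n = 6; the reaction quotient is Q = [Cr³⁺]^2/[Pb²⁺]^3 = 8 × 10^-4.
At 25 °C, E = E° − (0.0592/n) log Q = 0.61 − (0.0592/6)(-3.097) = 0.610 + 0.031 = 0.641 V.

0.641 V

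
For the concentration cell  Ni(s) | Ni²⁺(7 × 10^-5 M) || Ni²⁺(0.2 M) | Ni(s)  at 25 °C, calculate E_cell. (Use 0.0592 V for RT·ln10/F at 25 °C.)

Both half-cells are Ni²⁺/Ni, so E°_cell = 0. The concentrated side is the cathode; the cell reaction moves Ni²⁺ from high to low concentration with n = 2.
Q = [Ni²⁺]_dilute/[Ni²⁺]_conc = 7 × 10^-5/0.2 = 3.5 × 10^-4.
E = 0 − (0.0592/2) log Q = −(0.0592/2)(-3.456) = 0.1023 V.

0.10 V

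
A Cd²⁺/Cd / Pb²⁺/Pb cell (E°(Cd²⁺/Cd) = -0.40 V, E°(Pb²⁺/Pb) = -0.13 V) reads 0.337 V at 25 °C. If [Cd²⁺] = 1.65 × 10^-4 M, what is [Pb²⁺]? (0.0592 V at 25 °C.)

0.03 M

From the Nernst equation, log Q = n(E° − E)/0.0592 = 2(0.27 − 0.337)/0.0592 = -2.264, so Q = 0.00545.
With Q = [Cd²⁺]/[Pb²⁺] and the known concentrations, [Pb²⁺] in the denominator gives [Pb²⁺] = 0.03 M.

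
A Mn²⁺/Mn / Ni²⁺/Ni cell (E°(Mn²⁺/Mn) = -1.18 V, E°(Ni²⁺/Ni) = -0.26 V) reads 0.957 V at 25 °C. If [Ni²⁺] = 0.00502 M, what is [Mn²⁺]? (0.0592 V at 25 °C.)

From the Nernst equation, log Q = n(E° − E)/0.0592 = 2(0.92 − 0.957)/0.0592 = -1.250, so Q = 0.0562.
With Q = [Mn²⁺]/[Ni²⁺] and the known concentrations, [Mn²⁺] in the numerator gives [Mn²⁺] = 2.8 × 10^-4 M.

2.8 × 10^-4 M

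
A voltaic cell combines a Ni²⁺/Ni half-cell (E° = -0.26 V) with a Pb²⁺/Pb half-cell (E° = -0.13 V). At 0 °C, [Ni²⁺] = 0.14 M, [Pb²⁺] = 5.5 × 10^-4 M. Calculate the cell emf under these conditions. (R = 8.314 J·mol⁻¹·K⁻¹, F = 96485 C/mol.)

0.065 V

The Pb²⁺/Pb couple has the higher reduction potential and acts as the cathode, so E°_cell = -0.13 − (-0.26) = 0.13 V.
Balancing electrons gives n = 2; the reaction quotient is Q = [Ni²⁺]/[Pb²⁺] = 255.
E = E° − (RT/nF) ln Q = 0.13 − (8.314×273)/(2×96485) × (5.539) = 0.130 − 0.065 = 0.065 V.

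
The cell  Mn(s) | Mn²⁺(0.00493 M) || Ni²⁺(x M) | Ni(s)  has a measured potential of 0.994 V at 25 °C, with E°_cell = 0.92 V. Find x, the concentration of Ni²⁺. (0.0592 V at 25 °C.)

From the Nernst equation, log Q = n(E° − E)/0.0592 = 2(0.92 − 0.994)/0.0592 = -2.500, so Q = 0.00316.
With Q = [Mn²⁺]/[Ni²⁺] and the known concentrations, [Ni²⁺] in the denominator gives [Ni²⁺] = 1.6 M.

1.6 M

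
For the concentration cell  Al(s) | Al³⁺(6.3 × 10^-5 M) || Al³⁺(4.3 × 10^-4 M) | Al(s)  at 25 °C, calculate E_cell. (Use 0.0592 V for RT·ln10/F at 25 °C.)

Both half-cells are Al³⁺/Al, so E°_cell = 0. The concentrated side is the cathode; the cell reaction moves Al³⁺ from high to low concentration with n = 3.
Q = [Al³⁺]_dilute/[Al³⁺]_conc = 6.3 × 10^-5/4.3 × 10^-4 = 0.147.
E = 0 − (0.0592/3) log Q = −(0.0592/3)(-0.834) = 0.0165 V.

0.016 V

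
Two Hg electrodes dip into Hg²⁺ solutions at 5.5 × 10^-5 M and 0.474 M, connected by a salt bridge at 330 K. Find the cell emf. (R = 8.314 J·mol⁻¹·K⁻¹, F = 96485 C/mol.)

Both half-cells are Hg²⁺/Hg, so E°_cell = 0. The concentrated side is the cathode; the cell reaction moves Hg²⁺ from high to low concentration with n = 2.
Q = [Hg²⁺]_dilute/[Hg²⁺]_conc = 5.5 × 10^-5/0.474 = 1.16 × 10^-4.
E = 0 − (RT/nF) ln Q = −((8.314×330)/(2×96485))(-9.062) = 0.1288 V.

0.13 V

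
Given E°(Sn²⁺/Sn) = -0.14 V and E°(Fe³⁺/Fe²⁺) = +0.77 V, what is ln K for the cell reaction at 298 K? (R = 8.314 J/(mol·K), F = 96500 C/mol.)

ln K = 70.9

E°_cell = +0.77 − (-0.14) = 0.91 V, with n = 2 electrons transferred.
At equilibrium E = 0, so the Nernst equation gives ln K = nFE°/RT = (2)(96500)(0.91)/((8.314)(298)) = 70.89.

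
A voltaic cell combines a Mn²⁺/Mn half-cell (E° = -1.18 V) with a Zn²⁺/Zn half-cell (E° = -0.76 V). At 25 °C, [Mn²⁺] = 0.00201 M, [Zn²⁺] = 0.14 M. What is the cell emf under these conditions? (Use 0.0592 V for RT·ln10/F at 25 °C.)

The Zn²⁺/Zn couple has the higher reduction potential and acts as the cathode, so E°_cell = -0.76 − (-1.18) = 0.42 V.
Balancing electrons gives n = 2; the reaction quotient is Q = [Mn²⁺]/[Zn²⁺] = 0.0144.
At 25 °C, E = E° − (0.0592/n) log Q = 0.42 − (0.0592/2)(-1.843) = 0.420 + 0.055 = 0.475 V.

0.475 V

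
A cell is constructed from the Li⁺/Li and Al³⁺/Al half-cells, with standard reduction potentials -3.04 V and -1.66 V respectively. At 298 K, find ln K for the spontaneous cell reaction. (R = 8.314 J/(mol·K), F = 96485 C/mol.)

E°_cell = -1.66 − (-3.04) = 1.38 V, with n = 3 electrons transferred.
At equilibrium E = 0, so the Nernst equation gives ln K = nFE°/RT = (3)(96485)(1.38)/((8.314)(298)) = 161.23.

ln K = 161.2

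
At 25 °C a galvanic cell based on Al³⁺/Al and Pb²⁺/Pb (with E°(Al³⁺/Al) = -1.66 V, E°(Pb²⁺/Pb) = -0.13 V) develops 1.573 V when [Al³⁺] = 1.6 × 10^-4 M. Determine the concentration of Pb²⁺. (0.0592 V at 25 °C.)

From the Nernst equation, log Q = n(E° − E)/0.0592 = 6(1.53 − 1.573)/0.0592 = -4.358, so Q = 4.38 × 10^-5.
With Q = [Al³⁺]^2/[Pb²⁺]^3 and the known concentrations, [Pb²⁺]^3 in the denominator gives [Pb²⁺] = 0.084 M.

0.084 M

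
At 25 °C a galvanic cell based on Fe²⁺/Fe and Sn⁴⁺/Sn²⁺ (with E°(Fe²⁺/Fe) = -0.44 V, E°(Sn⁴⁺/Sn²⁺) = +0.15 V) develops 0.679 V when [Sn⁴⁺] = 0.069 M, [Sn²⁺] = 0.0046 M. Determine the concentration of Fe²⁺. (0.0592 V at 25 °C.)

0.015 M

From the Nernst equation, log Q = n(E° − E)/0.0592 = 2(0.59 − 0.679)/0.0592 = -3.007, so Q = 9.85 × 10^-4.
With Q = [Fe²⁺]·[Sn²⁺]/[Sn⁴⁺] and the known concentrations, [Fe²⁺] in the numerator gives [Fe²⁺] = 0.015 M.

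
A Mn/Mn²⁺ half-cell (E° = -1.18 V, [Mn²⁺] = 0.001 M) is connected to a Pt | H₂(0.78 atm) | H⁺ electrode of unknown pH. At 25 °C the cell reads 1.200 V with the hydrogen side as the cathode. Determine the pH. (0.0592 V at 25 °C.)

E°_cell = 1.18 V and n = 2.
log Q = n(E° − E)/0.0592 = 2×(1.18 − 1.200)/0.0592 = -0.676.
With Q = [Mn²⁺]·P(H₂) / [H⁺]^2, solving for [H⁺] gives log[H⁺] = -1.216, so pH = 1.22.

pH = 1.22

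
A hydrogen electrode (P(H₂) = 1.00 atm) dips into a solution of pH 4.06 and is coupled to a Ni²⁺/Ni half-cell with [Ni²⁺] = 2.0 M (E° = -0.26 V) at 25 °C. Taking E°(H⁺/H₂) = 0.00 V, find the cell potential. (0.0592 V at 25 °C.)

The hydrogen couple is the cathode, so E°_cell = 0.26 V; n = 2.
[H⁺] = 10^(−4.06) = 8.7 × 10^-5 M, and Q = [Ni²⁺]·P(H₂) / [H⁺]^2 = 2.64 × 10^8.
E = E° − (0.0592/2) log Q = 0.26 − (0.0592/2)(8.421) = 0.011 V.

0.011 V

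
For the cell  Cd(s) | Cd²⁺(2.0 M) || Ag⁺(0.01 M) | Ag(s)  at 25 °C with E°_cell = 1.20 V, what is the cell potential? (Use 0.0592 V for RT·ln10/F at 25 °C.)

1.07 V

Balancing electrons gives n = 2; the reaction quotient is Q = [Cd²⁺]/[Ag⁺]^2 = 2 × 10^4.
At 25 °C, E = E° − (0.0592/n) log Q = 1.20 − (0.0592/2)(4.301) = 1.200 − 0.127 = 1.073 V.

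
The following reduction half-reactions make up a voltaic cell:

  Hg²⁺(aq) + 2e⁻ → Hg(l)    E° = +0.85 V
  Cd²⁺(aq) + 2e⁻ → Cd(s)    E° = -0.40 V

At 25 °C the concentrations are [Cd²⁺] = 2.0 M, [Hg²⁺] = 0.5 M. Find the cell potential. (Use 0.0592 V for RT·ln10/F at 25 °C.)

1.23 V

The Hg²⁺/Hg couple has the higher reduction potential and acts as the cathode, so E°_cell = +0.85 − (-0.40) = 1.25 V.
Balancing electrons gives n = 2; the reaction quotient is Q = [Cd²⁺]/[Hg²⁺] = 4.00.
At 25 °C, E = E° − (0.0592/n) log Q = 1.25 − (0.0592/2)(0.602) = 1.250 − 0.018 = 1.232 V.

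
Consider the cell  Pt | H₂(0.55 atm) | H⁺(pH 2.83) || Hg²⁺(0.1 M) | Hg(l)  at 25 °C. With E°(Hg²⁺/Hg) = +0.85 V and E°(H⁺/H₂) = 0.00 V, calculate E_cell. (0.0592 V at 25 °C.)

0.98 V

The Hg²⁺/Hg couple is the cathode, so E°_cell = 0.85 V; n = 2.
[H⁺] = 10^(−2.83) = 0.0015 M, and Q = [H⁺]^2 / ([Hg²⁺]·P(H₂)) = 3.98 × 10^-5.
E = E° − (0.0592/2) log Q = 0.85 − (0.0592/2)(-4.400) = 0.980 V.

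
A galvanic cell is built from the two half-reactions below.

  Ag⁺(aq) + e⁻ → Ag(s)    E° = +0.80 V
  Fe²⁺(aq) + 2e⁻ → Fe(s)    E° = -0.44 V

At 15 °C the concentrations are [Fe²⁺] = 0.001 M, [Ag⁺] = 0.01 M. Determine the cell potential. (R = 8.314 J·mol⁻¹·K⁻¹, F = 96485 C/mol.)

The Ag⁺/Ag couple has the higher reduction potential and acts as the cathode, so E°_cell = +0.80 − (-0.44) = 1.24 V.
Balancing electrons gives n = 2; the reaction quotient is Q = [Fe²⁺]/[Ag⁺]^2 = 10.0.
E = E° − (RT/nF) ln Q = 1.24 − (8.314×288)/(2×96485) × (2.303) = 1.240 − 0.029 = 1.211 V.

1.21 V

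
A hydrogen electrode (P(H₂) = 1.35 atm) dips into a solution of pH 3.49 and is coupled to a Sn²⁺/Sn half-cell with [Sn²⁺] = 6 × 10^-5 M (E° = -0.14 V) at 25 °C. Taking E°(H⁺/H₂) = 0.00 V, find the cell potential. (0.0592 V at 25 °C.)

0.055 V

The hydrogen couple is the cathode, so E°_cell = 0.14 V; n = 2.
[H⁺] = 10^(−3.49) = 3.2 × 10^-4 M, and Q = [Sn²⁺]·P(H₂) / [H⁺]^2 = 774.
E = E° − (0.0592/2) log Q = 0.14 − (0.0592/2)(2.888) = 0.055 V.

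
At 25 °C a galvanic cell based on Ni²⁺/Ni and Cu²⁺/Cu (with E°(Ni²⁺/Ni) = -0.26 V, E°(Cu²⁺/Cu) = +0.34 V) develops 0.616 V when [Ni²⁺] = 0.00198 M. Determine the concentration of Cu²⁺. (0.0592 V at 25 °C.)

From the Nernst equation, log Q = n(E° − E)/0.0592 = 2(0.60 − 0.616)/0.0592 = -0.541, so Q = 0.288.
With Q = [Ni²⁺]/[Cu²⁺] and the known concentrations, [Cu²⁺] in the denominator gives [Cu²⁺] = 0.0069 M.

0.0069 M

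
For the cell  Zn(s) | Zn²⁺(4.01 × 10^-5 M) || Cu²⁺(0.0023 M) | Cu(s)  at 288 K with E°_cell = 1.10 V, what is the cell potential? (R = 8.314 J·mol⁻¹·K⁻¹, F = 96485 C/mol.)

1.15 V

Balancing electrons gives n = 2; the reaction quotient is Q = [Zn²⁺]/[Cu²⁺] = 0.0174.
E = E° − (RT/nF) ln Q = 1.10 − (8.314×288)/(2×96485) × (-4.049) = 1.100 + 0.050 = 1.150 V.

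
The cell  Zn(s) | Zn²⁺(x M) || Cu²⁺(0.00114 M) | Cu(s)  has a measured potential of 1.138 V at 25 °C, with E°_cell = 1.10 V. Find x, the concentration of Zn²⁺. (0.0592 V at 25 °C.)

5.9 × 10^-5 M

From the Nernst equation, log Q = n(E° − E)/0.0592 = 2(1.10 − 1.138)/0.0592 = -1.284, so Q = 0.0520.
With Q = [Zn²⁺]/[Cu²⁺] and the known concentrations, [Zn²⁺] in the numerator gives [Zn²⁺] = 5.9 × 10^-5 M.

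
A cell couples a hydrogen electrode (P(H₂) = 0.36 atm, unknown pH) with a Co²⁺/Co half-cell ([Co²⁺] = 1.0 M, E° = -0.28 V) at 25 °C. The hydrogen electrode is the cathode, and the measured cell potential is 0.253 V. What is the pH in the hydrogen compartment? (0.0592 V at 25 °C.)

pH = 0.68

E°_cell = 0.28 V and n = 2.
log Q = n(E° − E)/0.0592 = 2×(0.28 − 0.253)/0.0592 = 0.912.
With Q = [Co²⁺]·P(H₂) / [H⁺]^2, solving for [H⁺] gives log[H⁺] = -0.678, so pH = 0.68.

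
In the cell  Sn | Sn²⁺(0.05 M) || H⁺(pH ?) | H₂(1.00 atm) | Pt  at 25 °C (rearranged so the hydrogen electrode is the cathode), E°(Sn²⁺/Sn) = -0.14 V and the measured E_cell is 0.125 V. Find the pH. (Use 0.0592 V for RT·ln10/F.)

pH = 0.90

E°_cell = 0.14 V and n = 2.
log Q = n(E° − E)/0.0592 = 2×(0.14 − 0.125)/0.0592 = 0.507.
With Q = [Sn²⁺]·P(H₂) / [H⁺]^2, solving for [H⁺] gives log[H⁺] = -0.904, so pH = 0.90.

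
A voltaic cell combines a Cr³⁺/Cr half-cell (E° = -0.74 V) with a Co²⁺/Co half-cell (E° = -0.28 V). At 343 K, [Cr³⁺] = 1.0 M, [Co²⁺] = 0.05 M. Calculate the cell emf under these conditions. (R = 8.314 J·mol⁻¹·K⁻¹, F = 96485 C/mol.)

The Co²⁺/Co couple has the higher reduction potential and acts as the cathode, so E°_cell = -0.28 − (-0.74) = 0.46 V.
Balancing electrons gives n = 6; the reaction quotient is Q = [Cr³⁺]^2/[Co²⁺]^3 = 8000.
E = E° − (RT/nF) ln Q = 0.46 − (8.314×343)/(6×96485) × (8.987) = 0.460 − 0.044 = 0.416 V.

0.416 V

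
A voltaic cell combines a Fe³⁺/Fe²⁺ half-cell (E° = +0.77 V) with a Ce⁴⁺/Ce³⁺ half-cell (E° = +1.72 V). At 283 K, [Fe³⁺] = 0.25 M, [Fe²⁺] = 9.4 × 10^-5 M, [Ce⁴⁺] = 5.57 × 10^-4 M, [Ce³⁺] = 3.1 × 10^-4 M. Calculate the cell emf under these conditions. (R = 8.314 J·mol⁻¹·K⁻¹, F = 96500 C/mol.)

0.772 V

The Ce⁴⁺/Ce³⁺ couple has the higher reduction potential and acts as the cathode, so E°_cell = +1.72 − (+0.77) = 0.95 V.
Balancing electrons gives n = 1; the reaction quotient is Q = [Fe³⁺]·[Ce³⁺]/([Fe²⁺]·[Ce⁴⁺]) = 1480.
E = E° − (RT/nF) ln Q = 0.95 − (8.314×283)/(1×96500) × (7.300) = 0.950 − 0.178 = 0.772 V.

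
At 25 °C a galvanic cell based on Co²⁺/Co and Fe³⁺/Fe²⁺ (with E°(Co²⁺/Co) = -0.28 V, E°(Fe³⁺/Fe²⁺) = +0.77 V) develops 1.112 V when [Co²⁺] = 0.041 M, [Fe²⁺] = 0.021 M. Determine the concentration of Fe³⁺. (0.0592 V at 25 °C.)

0.047 M

From the Nernst equation, log Q = n(E° − E)/0.0592 = 2(1.05 − 1.112)/0.0592 = -2.095, so Q = 0.00804.
With Q = [Co²⁺]·[Fe²⁺]^2/[Fe³⁺]^2 and the known concentrations, [Fe³⁺]^2 in the denominator gives [Fe³⁺] = 0.047 M.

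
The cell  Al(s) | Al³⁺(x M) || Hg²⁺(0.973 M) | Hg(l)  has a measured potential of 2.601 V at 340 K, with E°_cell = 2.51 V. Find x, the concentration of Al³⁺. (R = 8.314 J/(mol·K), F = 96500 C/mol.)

8.6 × 10^-5 M

From the Nernst equation, ln Q = nF(E° − E)/RT = 6×96500×(2.51 − 2.601)/(8.314×340) = -18.639, so Q = 8.04 × 10^-9.
With Q = [Al³⁺]^2/[Hg²⁺]^3 and the known concentrations, [Al³⁺]^2 in the numerator gives [Al³⁺] = 8.6 × 10^-5 M.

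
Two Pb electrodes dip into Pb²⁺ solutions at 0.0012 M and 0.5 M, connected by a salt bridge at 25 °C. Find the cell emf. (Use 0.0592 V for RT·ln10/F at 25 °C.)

0.078 V

Both half-cells are Pb²⁺/Pb, so E°_cell = 0. The concentrated side is the cathode; the cell reaction moves Pb²⁺ from high to low concentration with n = 2.
Q = [Pb²⁺]_dilute/[Pb²⁺]_conc = 0.0012/0.5 = 0.00240.
E = 0 − (0.0592/2) log Q = −(0.0592/2)(-2.620) = 0.0776 V.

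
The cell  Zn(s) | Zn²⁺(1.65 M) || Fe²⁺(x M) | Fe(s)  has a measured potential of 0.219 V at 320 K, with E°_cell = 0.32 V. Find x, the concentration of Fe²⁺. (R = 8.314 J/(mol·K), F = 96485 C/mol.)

0.0011 M

From the Nernst equation, ln Q = nF(E° − E)/RT = 2×96485×(0.32 − 0.219)/(8.314×320) = 7.326, so Q = 1520.
With Q = [Zn²⁺]/[Fe²⁺] and the known concentrations, [Fe²⁺] in the denominator gives [Fe²⁺] = 0.0011 M.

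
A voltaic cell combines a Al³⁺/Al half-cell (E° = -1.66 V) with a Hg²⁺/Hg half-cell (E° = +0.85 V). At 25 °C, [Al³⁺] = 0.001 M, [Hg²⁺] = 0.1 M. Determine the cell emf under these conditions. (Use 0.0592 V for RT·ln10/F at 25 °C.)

2.54 V

The Hg²⁺/Hg couple has the higher reduction potential and acts as the cathode, so E°_cell = +0.85 − (-1.66) = 2.51 V.
Balancing electrons gives n = 6; the reaction quotient is Q = [Al³⁺]^2/[Hg²⁺]^3 = 0.00100.
At 25 °C, E = E° − (0.0592/n) log Q = 2.51 − (0.0592/6)(-3.000) = 2.510 + 0.030 = 2.540 V.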